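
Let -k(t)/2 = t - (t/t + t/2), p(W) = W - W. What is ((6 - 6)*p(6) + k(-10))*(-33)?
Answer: -396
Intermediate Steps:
p(W) = 0
k(t) = 2 - t (k(t) = -2*(t - (t/t + t/2)) = -2*(t - (1 + t*(½))) = -2*(t - (1 + t/2)) = -2*(t + (-1 - t/2)) = -2*(-1 + t/2) = 2 - t)
((6 - 6)*p(6) + k(-10))*(-33) = ((6 - 6)*0 + (2 - 1*(-10)))*(-33) = (0*0 + (2 + 10))*(-33) = (0 + 12)*(-33) = 12*(-33) = -396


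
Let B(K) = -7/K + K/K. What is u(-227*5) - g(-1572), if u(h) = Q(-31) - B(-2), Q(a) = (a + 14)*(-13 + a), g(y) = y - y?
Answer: 1487/2 ≈ 743.50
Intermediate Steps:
B(K) = 1 - 7/K (B(K) = -7/K + 1 = 1 - 7/K)
g(y) = 0
Q(a) = (-13 + a)*(14 + a) (Q(a) = (14 + a)*(-13 + a) = (-13 + a)*(14 + a))
u(h) = 1487/2 (u(h) = (-182 - 31 + (-31)**2) - (-7 - 2)/(-2) = (-182 - 31 + 961) - (-1)*(-9)/2 = 748 - 1*9/2 = 748 - 9/2 = 1487/2)
u(-227*5) - g(-1572) = 1487/2 - 1*0 = 1487/2 + 0 = 1487/2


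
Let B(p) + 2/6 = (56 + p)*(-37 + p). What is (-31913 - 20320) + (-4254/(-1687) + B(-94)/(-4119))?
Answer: -1088835271640/20846259 ≈ -52232.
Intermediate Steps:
B(p) = -1/3 + (-37 + p)*(56 + p) (B(p) = -1/3 + (56 + p)*(-37 + p) = -1/3 + (-37 + p)*(56 + p))
(-31913 - 20320) + (-4254/(-1687) + B(-94)/(-4119)) = (-31913 - 20320) + (-4254/(-1687) + (-6217/3 + (-94)**2 + 19*(-94))/(-4119)) = -52233 + (-4254*(-1/1687) + (-6217/3 + 8836 - 1786)*(-1/4119)) = -52233 + (4254/1687 + (14933/3)*(-1/4119)) = -52233 + (4254/1687 - 14933/12357) = -52233 + 27374707/20846259 = -1088835271640/20846259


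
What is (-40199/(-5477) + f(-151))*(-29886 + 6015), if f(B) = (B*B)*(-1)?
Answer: 2980076598738/5477 ≈ 5.4411e+8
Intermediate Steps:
f(B) = -B² (f(B) = B²*(-1) = -B²)
(-40199/(-5477) + f(-151))*(-29886 + 6015) = (-40199/(-5477) - 1*(-151)²)*(-29886 + 6015) = (-40199*(-1/5477) - 1*22801)*(-23871) = (40199/5477 - 22801)*(-23871) = -124840878/5477*(-23871) = 2980076598738/5477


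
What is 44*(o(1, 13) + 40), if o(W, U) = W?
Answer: 1804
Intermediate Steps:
44*(o(1, 13) + 40) = 44*(1 + 40) = 44*41 = 1804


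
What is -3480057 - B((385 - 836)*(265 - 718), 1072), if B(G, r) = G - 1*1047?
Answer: -3683313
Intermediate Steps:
B(G, r) = -1047 + G (B(G, r) = G - 1047 = -1047 + G)
-3480057 - B((385 - 836)*(265 - 718), 1072) = -3480057 - (-1047 + (385 - 836)*(265 - 718)) = -3480057 - (-1047 - 451*(-453)) = -3480057 - (-1047 + 204303) = -3480057 - 1*203256 = -3480057 - 203256 = -3683313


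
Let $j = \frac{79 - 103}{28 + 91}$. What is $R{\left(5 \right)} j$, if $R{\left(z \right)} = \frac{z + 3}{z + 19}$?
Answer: $- \frac{8}{119} \approx -0.067227$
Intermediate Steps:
$R{\left(z \right)} = \frac{3 + z}{19 + z}$
$j = - \frac{24}{119} \approx -0.20168$
$R{\left(5 \right)} j = \frac{3 + 5}{19 + 5} \left(- \frac{24}{119}\right) = \frac{1}{24} \cdot 8 \left(- \frac{24}{119}\right) = \frac{1}{3} \left(- \frac{24}{119}\right) = - \frac{8}{119}$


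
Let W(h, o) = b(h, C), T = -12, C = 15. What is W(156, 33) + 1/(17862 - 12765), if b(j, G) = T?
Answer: -61163/5097 ≈ -12.000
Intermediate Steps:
b(j, G) = -12
W(h, o) = -12
W(156, 33) + 1/(17862 - 12765) = -12 + 1/(17862 - 12765) = -12 + 1/5097 = -61163/5097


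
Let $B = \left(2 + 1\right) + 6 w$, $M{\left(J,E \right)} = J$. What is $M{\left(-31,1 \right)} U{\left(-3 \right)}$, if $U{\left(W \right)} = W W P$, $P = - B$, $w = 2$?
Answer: $4185$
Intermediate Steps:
$B = 15$ ($B = \left(2 + 1\right) + 6 \cdot 2 = 3 + 12 = 15$)
$P = -15$ ($P = \left(-1\right) 15 = -15$)
$U{\left(W \right)} = - 15 W^{2}$ ($U{\left(W \right)} = W W \left(-15\right) = W^{2} \left(-15\right) = - 15 W^{2}$)
$M{\left(-31,1 \right)} U{\left(-3 \right)} = - 31 \left(- 15 \left(-3\right)^{2}\right) = - 31 \left(\left(-15\right) 9\right) = \left(-31\right) \left(-135\right) = 4185$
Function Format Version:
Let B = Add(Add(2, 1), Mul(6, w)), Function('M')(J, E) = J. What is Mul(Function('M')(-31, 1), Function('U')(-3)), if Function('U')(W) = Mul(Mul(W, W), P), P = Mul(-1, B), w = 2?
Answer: 4185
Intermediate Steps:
B = 15 (B = Add(Add(2, 1), Mul(6, 2)) = Add(3, 12) = 15)
P = -15 (P = Mul(-1, 15) = -15)
Function('U')(W) = Mul(-15, Pow(W, 2)) (Function('U')(W) = Mul(Mul(W, W), -15) = Mul(Pow(W, 2), -15) = Mul(-15, Pow(W, 2)))
Mul(Function('M')(-31, 1), Function('U')(-3)) = Mul(-31, Mul(-15, Pow(-3, 2))) = Mul(-31, Mul(-15, 9)) = Mul(-31, -135) = 4185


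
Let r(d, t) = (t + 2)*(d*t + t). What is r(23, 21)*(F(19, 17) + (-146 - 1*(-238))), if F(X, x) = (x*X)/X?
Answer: 1263528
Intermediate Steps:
r(d, t) = (2 + t)*(t + d*t)
F(X, x) = x (F(X, x) = (X*x)/X = x)
r(23, 21)*(F(19, 17) + (-146 - 1*(-238))) = (21*(2 + 21 + 2*23 + 23*21))*(17 + (-146 - 1*(-238))) = (21*(2 + 21 + 46 + 483))*(17 + (-146 + 238)) = (21*552)*(17 + 92) = 11592*109 = 1263528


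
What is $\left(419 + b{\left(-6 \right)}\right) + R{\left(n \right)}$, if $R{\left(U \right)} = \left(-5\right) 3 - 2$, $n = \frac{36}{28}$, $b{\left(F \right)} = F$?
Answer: $396$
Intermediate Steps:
$n = \frac{9}{7}$ ($n = 36 \cdot \frac{1}{28} = \frac{9}{7} \approx 1.2857$)
$R{\left(U \right)} = -17$ ($R{\left(U \right)} = -15 - 2 = -17$)
$\left(419 + b{\left(-6 \right)}\right) + R{\left(n \right)} = \left(419 - 6\right) - 17 = 413 - 17 = 396$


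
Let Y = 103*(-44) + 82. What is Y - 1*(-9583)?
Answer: 5133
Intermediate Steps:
Y = -4450 (Y = -4532 + 82 = -4450)
Y - 1*(-9583) = -4450 - 1*(-9583) = -4450 + 9583 = 5133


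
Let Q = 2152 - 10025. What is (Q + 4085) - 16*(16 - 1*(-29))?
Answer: -4508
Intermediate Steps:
Q = -7873
(Q + 4085) - 16*(16 - 1*(-29)) = (-7873 + 4085) - 16*(16 - 1*(-29)) = -3788 - 16*(16 + 29) = -3788 - 16*45 = -3788 - 720 = -4508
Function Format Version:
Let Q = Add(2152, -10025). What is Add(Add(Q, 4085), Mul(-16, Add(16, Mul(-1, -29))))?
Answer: -4508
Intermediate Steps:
Q = -7873
Add(Add(Q, 4085), Mul(-16, Add(16, Mul(-1, -29)))) = Add(Add(-7873, 4085), Mul(-16, Add(16, Mul(-1, -29)))) = Add(-3788, Mul(-16, Add(16, 29))) = Add(-3788, Mul(-16, 45)) = Add(-3788, -720) = -4508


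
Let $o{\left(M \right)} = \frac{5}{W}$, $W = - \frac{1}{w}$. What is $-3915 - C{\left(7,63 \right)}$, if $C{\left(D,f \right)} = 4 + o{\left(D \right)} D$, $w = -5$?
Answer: $-4094$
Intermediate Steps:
$W = \frac{1}{5}$ ($W = - \frac{1}{-5} = \left(-1\right) \left(- \frac{1}{5}\right) = \frac{1}{5} \approx 0.2$)
$o{\left(M \right)} = 25$ ($o{\left(M \right)} = 5 \frac{1}{\frac{1}{5}} = 5 \cdot 5 = 25$)
$C{\left(D,f \right)} = 4 + 25 D$
$-3915 - C{\left(7,63 \right)} = -3915 - \left(4 + 25 \cdot 7\right) = -3915 - \left(4 + 175\right) = -3915 - 179 = -4094$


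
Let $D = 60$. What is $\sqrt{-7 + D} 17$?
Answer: $17 \sqrt{53} \approx 123.76$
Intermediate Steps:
$\sqrt{-7 + D} 17 = \sqrt{-7 + 60} \cdot 17 = \sqrt{53} \cdot 17 = 17 \sqrt{53}$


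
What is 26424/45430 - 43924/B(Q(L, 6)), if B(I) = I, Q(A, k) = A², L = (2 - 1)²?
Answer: -997720448/22715 ≈ -43923.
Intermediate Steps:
L = 1 (L = 1² = 1)
26424/45430 - 43924/B(Q(L, 6)) = 26424/45430 - 43924/(1²) = 26424*(1/45430) - 43924/1 = 13212/22715 - 43924*1 = 13212/22715 - 43924 = -997720448/22715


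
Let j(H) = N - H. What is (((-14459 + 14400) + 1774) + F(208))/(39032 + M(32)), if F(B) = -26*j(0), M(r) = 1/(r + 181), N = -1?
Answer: 370833/8313817 ≈ 0.044604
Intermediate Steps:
M(r) = 1/(181 + r)
j(H) = -1 - H
F(B) = 26 (F(B) = -26*(-1 - 1*0) = -26*(-1 + 0) = -26*(-1) = 26)
(((-14459 + 14400) + 1774) + F(208))/(39032 + M(32)) = (((-14459 + 14400) + 1774) + 26)/(39032 + 1/(181 + 32)) = ((-59 + 1774) + 26)/(39032 + 1/213) = (1715 + 26)/(39032 + 1/213) = 1741/(8313817/213) = 1741*(213/8313817) = 370833/8313817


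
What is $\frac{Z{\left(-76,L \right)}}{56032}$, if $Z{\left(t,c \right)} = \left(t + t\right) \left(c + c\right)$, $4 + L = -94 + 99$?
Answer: $- \frac{19}{3502} \approx -0.0054255$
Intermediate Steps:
$L = 1$ ($L = -4 + \left(-94 + 99\right) = -4 + 5 = 1$)
$Z{\left(t,c \right)} = 4 c t$ ($Z{\left(t,c \right)} = 2 t 2 c = 4 c t$)
$\frac{Z{\left(-76,L \right)}}{56032} = \frac{4 \cdot 1 \left(-76\right)}{56032} = \left(-304\right) \frac{1}{56032} = - \frac{19}{3502}$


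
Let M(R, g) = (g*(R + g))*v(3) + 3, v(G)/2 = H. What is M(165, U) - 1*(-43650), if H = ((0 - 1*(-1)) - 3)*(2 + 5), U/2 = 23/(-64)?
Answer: 12021545/256 ≈ 46959.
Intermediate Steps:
U = -23/32 (U = 2*(23/(-64)) = 2*(23*(-1/64)) = 2*(-23/64) = -23/32 ≈ -0.71875)
H = -14 (H = ((0 + 1) - 3)*7 = (1 - 3)*7 = -2*7 = -14)
v(G) = -28 (v(G) = 2*(-14) = -28)
M(R, g) = 3 - 28*g*(R + g) (M(R, g) = (g*(R + g))*(-28) + 3 = -28*g*(R + g) + 3 = 3 - 28*g*(R + g))
M(165, U) - 1*(-43650) = (3 - 28*(-23/32)² - 28*165*(-23/32)) - 1*(-43650) = (3 - 28*529/1024 + 26565/8) + 43650 = (3 - 3703/256 + 26565/8) + 43650 = 847145/256 + 43650 = 12021545/256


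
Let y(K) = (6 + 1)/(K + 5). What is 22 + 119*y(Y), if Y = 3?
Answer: 1009/8 ≈ 126.13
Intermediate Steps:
y(K) = 7/(5 + K)
22 + 119*y(Y) = 22 + 119*(7/(5 + 3)) = 22 + 119*(7/8) = 22 + 833/8 = 1009/8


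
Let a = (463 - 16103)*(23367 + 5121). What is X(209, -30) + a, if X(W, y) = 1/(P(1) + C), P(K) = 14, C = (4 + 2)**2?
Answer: -22277615999/50 ≈ -4.4555e+8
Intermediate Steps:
C = 36 (C = 6**2 = 36)
X(W, y) = 1/50 (X(W, y) = 1/(14 + 36) = 1/50)
a = -445552320 (a = -15640*28488 = -445552320)
X(209, -30) + a = 1/50 - 445552320 = -22277615999/50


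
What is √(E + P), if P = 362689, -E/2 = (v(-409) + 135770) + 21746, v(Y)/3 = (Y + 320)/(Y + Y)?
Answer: 13*√47171606/409 ≈ 218.30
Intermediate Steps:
v(Y) = 3*(320 + Y)/(2*Y) (v(Y) = 3*((Y + 320)/(Y + Y)) = 3*((320 + Y)/((2*Y))) = 3*((320 + Y)*(1/(2*Y))) = 3*((320 + Y)/(2*Y)) = 3*(320 + Y)/(2*Y))
E = -128848355/409 (E = -2*(((3/2 + 480/(-409)) + 135770) + 21746) = -2*(((3/2 + 480*(-1/409)) + 135770) + 21746) = -2*(((3/2 - 480/409) + 135770) + 21746) = -2*((267/818 + 135770) + 21746) = -2*(111060127/818 + 21746) = -2*128848355/818 = -128848355/409 ≈ -3.1503e+5)
√(E + P) = √(-128848355/409 + 362689) = √(19491446/409) = 13*√47171606/409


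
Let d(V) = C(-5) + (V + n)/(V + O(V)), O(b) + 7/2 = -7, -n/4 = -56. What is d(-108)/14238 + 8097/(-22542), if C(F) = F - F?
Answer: -4554632521/12677643342 ≈ -0.35926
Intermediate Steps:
n = 224 (n = -4*(-56) = 224)
O(b) = -21/2 (O(b) = -7/2 - 7 = -21/2)
C(F) = 0
d(V) = (224 + V)/(-21/2 + V) (d(V) = 0 + (V + 224)/(V - 21/2) = 0 + (224 + V)/(-21/2 + V) = (224 + V)/(-21/2 + V))
d(-108)/14238 + 8097/(-22542) = (2*(224 - 108)/(-21 + 2*(-108)))/14238 + 8097/(-22542) = (2*116/(-21 - 216))*(1/14238) + 8097*(-1/22542) = (2*116/(-237))*(1/14238) - 2699/7514 = (2*(-1/237)*116)*(1/14238) - 2699/7514 = -232/237*1/14238 - 2699/7514 = -116/1687203 - 2699/7514 = -4554632521/12677643342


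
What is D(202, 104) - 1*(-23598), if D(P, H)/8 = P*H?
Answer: 191662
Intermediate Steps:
D(P, H) = 8*H*P (D(P, H) = 8*(P*H) = 8*(H*P) = 8*H*P)
D(202, 104) - 1*(-23598) = 8*104*202 - 1*(-23598) = 168064 + 23598 = 191662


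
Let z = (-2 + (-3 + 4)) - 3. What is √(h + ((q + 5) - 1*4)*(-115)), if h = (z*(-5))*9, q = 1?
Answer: 5*I*√2 ≈ 7.0711*I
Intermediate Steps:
z = -4 (z = (-2 + 1) - 3 = -1 - 3 = -4)
h = 180 (h = -4*(-5)*9 = 20*9 = 180)
√(h + ((q + 5) - 1*4)*(-115)) = √(180 + ((1 + 5) - 1*4)*(-115)) = √(180 + (6 - 4)*(-115)) = √(180 + 2*(-115)) = √(180 - 230) = √(-50) = 5*I*√2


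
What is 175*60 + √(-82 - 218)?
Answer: 10500 + 10*I*√3 ≈ 10500.0 + 17.32*I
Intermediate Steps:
175*60 + √(-82 - 218) = 10500 + √(-300) = 10500 + 10*I*√3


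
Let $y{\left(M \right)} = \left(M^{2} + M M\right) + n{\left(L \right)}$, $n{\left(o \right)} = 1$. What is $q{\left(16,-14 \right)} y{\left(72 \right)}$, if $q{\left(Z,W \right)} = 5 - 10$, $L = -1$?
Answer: $-51845$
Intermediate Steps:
$q{\left(Z,W \right)} = -5$ ($q{\left(Z,W \right)} = 5 - 10 = -5$)
$y{\left(M \right)} = 1 + 2 M^{2}$ ($y{\left(M \right)} = \left(M^{2} + M M\right) + 1 = \left(M^{2} + M^{2}\right) + 1 = 2 M^{2} + 1 = 1 + 2 M^{2}$)
$q{\left(16,-14 \right)} y{\left(72 \right)} = - 5 \left(1 + 2 \cdot 72^{2}\right) = - 5 \left(1 + 2 \cdot 5184\right) = - 5 \left(1 + 10368\right) = \left(-5\right) 10369 = -51845$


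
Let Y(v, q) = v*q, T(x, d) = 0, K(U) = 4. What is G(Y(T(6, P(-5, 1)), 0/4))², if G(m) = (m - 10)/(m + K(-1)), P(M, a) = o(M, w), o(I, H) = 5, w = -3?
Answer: 25/4 ≈ 6.2500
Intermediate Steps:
P(M, a) = 5
Y(v, q) = q*v
G(m) = (-10 + m)/(4 + m) (G(m) = (m - 10)/(m + 4) = (-10 + m)/(4 + m))
G(Y(T(6, P(-5, 1)), 0/4))² = ((-10 + (0/4)*0)/(4 + (0/4)*0))² = ((-10 + (0*(¼))*0)/(4 + (0*(¼))*0))² = ((-10 + 0*0)/(4 + 0*0))² = ((-10 + 0)/(4 + 0))² = (-10/4)² = ((¼)*(-10))² = (-5/2)² = 25/4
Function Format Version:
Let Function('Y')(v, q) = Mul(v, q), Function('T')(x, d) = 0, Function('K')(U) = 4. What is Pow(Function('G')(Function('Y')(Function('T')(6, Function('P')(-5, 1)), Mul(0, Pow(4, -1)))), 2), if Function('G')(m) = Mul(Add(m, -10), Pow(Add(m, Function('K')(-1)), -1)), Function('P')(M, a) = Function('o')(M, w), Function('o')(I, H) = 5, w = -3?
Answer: Rational(25, 4) ≈ 6.2500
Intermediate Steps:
Function('P')(M, a) = 5
Function('Y')(v, q) = Mul(q, v)
Function('G')(m) = Mul(Pow(Add(4, m), -1), Add(-10, m)) (Function('G')(m) = Mul(Add(m, -10), Pow(Add(m, 4), -1)) = Mul(Add(-10, m), Pow(Add(4, m), -1)) = Mul(Pow(Add(4, m), -1), Add(-10, m)))
Pow(Function('G')(Function('Y')(Function('T')(6, Function('P')(-5, 1)), Mul(0, Pow(4, -1)))), 2) = Pow(Mul(Pow(Add(4, Mul(Mul(0, Pow(4, -1)), 0)), -1), Add(-10, Mul(Mul(0, Pow(4, -1)), 0))), 2) = Pow(Mul(Pow(Add(4, Mul(Mul(0, Rational(1, 4)), 0)), -1), Add(-10, Mul(Mul(0, Rational(1, 4)), 0))), 2) = Pow(Mul(Pow(Add(4, Mul(0, 0)), -1), Add(-10, Mul(0, 0))), 2) = Pow(Mul(Pow(Add(4, 0), -1), Add(-10, 0)), 2) = Pow(Mul(Pow(4, -1), -10), 2) = Pow(Mul(Rational(1, 4), -10), 2) = Pow(Rational(-5, 2), 2) = Rational(25, 4)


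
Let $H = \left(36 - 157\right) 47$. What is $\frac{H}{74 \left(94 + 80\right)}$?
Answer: $- \frac{5687}{12876} \approx -0.44167$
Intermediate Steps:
$H = -5687$ ($H = \left(-121\right) 47 = -5687$)
$\frac{H}{74 \left(94 + 80\right)} = - \frac{5687}{74 \left(94 + 80\right)} = - \frac{5687}{74 \cdot 174} = - \frac{5687}{12876}$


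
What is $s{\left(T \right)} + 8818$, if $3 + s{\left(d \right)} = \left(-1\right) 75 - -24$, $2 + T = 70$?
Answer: $8764$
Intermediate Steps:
$T = 68$ ($T = -2 + 70 = 68$)
$s{\left(d \right)} = -54$ ($s{\left(d \right)} = -3 - 51 = -54$)
$s{\left(T \right)} + 8818 = -54 + 8818 = 8764$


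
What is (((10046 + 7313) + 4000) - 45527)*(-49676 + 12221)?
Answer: 905212440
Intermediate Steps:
(((10046 + 7313) + 4000) - 45527)*(-49676 + 12221) = ((17359 + 4000) - 45527)*(-37455) = (21359 - 45527)*(-37455) = -24168*(-37455) = 905212440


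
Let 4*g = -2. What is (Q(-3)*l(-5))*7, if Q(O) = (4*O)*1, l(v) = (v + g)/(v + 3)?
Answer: -231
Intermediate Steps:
g = -½ (g = (¼)*(-2) = -½ ≈ -0.50000)
l(v) = (-½ + v)/(3 + v) (l(v) = (v - ½)/(v + 3) = (-½ + v)/(3 + v))
Q(O) = 4*O
(Q(-3)*l(-5))*7 = ((4*(-3))*((-½ - 5)/(3 - 5)))*7 = -12*(-11)/((-2)*2)*7 = -(-6)*(-11)/2*7 = -12*11/4*7 = -33*7 = -231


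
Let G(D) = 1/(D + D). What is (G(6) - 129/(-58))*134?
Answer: 53801/174 ≈ 309.20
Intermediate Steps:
G(D) = 1/(2*D)
(G(6) - 129/(-58))*134 = ((½)/6 - 129/(-58))*134 = ((½)*(⅙) - 129*(-1/58))*134 = (1/12 + 129/58)*134 = (803/348)*134 = 53801/174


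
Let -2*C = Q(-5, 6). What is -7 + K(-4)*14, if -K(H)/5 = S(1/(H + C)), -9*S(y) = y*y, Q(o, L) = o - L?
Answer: -287/81 ≈ -3.5432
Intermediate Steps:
C = 11/2 (C = -(-5 - 1*6)/2 = -(-5 - 6)/2 = -½*(-11) = 11/2 ≈ 5.5000)
S(y) = -y²/9 (S(y) = -y*y/9 = -y²/9)
K(H) = 5/(9*(11/2 + H)²) (K(H) = -(-5)*(1/(H + 11/2))²/9 = -(-5)*(1/(11/2 + H))²/9 = -(-5)/(9*(11/2 + H)²) = 5/(9*(11/2 + H)²))
-7 + K(-4)*14 = -7 + (20/(9*(11 + 2*(-4))²))*14 = -7 + (20/(9*(11 - 8)²))*14 = -7 + ((20/9)/3²)*14 = -7 + ((20/9)*(⅑))*14 = -7 + (20/81)*14 = -7 + 280/81 = -287/81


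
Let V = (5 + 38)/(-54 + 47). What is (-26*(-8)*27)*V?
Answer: -241488/7 ≈ -34498.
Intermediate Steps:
V = -43/7 (V = 43/(-7) = 43*(-⅐) = -43/7 ≈ -6.1429)
(-26*(-8)*27)*V = (-26*(-8)*27)*(-43/7) = (208*27)*(-43/7) = 5616*(-43/7) = -241488/7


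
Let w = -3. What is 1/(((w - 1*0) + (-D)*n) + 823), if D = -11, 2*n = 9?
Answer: 2/1739 ≈ 0.0011501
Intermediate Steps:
n = 9/2 (n = (½)*9 = 9/2 ≈ 4.5000)
1/(((w - 1*0) + (-D)*n) + 823) = 1/(((-3 - 1*0) - 1*(-11)*(9/2)) + 823) = 1/(((-3 + 0) + 11*(9/2)) + 823) = 1/((-3 + 99/2) + 823) = 1/(93/2 + 823) = 1/(1739/2) = 2/1739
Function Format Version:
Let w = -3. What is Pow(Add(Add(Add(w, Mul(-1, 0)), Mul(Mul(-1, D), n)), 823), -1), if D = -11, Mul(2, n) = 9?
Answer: Rational(2, 1739) ≈ 0.0011501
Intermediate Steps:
n = Rational(9, 2) (n = Mul(Rational(1, 2), 9) = Rational(9, 2) ≈ 4.5000)
Pow(Add(Add(Add(w, Mul(-1, 0)), Mul(Mul(-1, D), n)), 823), -1) = Pow(Add(Add(Add(-3, Mul(-1, 0)), Mul(Mul(-1, -11), Rational(9, 2))), 823), -1) = Pow(Add(Add(Add(-3, 0), Mul(11, Rational(9, 2))), 823), -1) = Pow(Add(Add(-3, Rational(99, 2)), 823), -1) = Pow(Add(Rational(93, 2), 823), -1) = Pow(Rational(1739, 2), -1) = Rational(2, 1739)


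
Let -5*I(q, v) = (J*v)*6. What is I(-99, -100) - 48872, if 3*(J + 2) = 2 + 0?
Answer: -49032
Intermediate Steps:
J = -4/3 (J = -2 + (2 + 0)/3 = -2 + (1/3)*2 = -2 + 2/3 = -4/3 ≈ -1.3333)
I(q, v) = 8*v/5 (I(q, v) = -(-4*v/3)*6/5 = -(-8)*v/5 = 8*v/5)
I(-99, -100) - 48872 = (8/5)*(-100) - 48872 = -160 - 48872 = -49032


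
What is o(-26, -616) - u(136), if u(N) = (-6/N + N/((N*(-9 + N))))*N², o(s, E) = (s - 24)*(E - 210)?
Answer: 5330236/127 ≈ 41970.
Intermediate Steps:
o(s, E) = (-210 + E)*(-24 + s) (o(s, E) = (-24 + s)*(-210 + E) = (-210 + E)*(-24 + s))
u(N) = N²*(1/(-9 + N) - 6/N) (u(N) = (-6/N + N*(1/(N*(-9 + N))))*N² = (-6/N + 1/(-9 + N))*N² = (1/(-9 + N) - 6/N)*N² = N²*(1/(-9 + N) - 6/N))
o(-26, -616) - u(136) = (5040 - 210*(-26) - 24*(-616) - 616*(-26)) - 136*(54 - 5*136)/(-9 + 136) = (5040 + 5460 + 14784 + 16016) - 136*(54 - 680)/127 = 41300 - 136*(-626)/127 = 41300 - 1*(-85136/127) = 41300 + 85136/127 = 5330236/127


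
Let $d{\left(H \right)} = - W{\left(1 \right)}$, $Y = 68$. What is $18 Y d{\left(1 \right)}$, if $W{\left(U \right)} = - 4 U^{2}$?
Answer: $4896$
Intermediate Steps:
$d{\left(H \right)} = 4$ ($d{\left(H \right)} = - \left(-4\right) 1^{2} = - \left(-4\right) 1 = \left(-1\right) \left(-4\right) = 4$)
$18 Y d{\left(1 \right)} = 18 \cdot 68 \cdot 4 = 1224 \cdot 4 = 4896$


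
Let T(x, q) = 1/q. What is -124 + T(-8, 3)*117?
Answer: -85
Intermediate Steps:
-124 + T(-8, 3)*117 = -124 + 117/3 = -124 + (1/3)*117 = -124 + 39 = -85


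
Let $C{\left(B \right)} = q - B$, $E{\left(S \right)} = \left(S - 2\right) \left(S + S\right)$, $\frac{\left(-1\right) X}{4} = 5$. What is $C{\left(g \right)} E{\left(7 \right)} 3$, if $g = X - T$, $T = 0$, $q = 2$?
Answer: $4620$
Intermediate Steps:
$X = -20$ ($X = \left(-4\right) 5 = -20$)
$E{\left(S \right)} = 2 S \left(-2 + S\right)$ ($E{\left(S \right)} = \left(-2 + S\right) 2 S = 2 S \left(-2 + S\right)$)
$g = -20$ ($g = -20 - 0 = -20 + 0 = -20$)
$C{\left(B \right)} = 2 - B$
$C{\left(g \right)} E{\left(7 \right)} 3 = \left(2 - -20\right) 2 \cdot 7 \left(-2 + 7\right) 3 = \left(2 + 20\right) 2 \cdot 7 \cdot 5 \cdot 3 = 22 \cdot 70 \cdot 3 = 1540 \cdot 3 = 4620$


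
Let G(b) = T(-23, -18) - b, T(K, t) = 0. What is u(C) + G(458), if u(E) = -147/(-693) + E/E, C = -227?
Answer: -15074/33 ≈ -456.79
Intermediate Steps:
u(E) = 40/33 (u(E) = -147*(-1/693) + 1 = 7/33 + 1 = 40/33)
G(b) = -b (G(b) = 0 - b = -b)
u(C) + G(458) = 40/33 - 1*458 = 40/33 - 458 = -15074/33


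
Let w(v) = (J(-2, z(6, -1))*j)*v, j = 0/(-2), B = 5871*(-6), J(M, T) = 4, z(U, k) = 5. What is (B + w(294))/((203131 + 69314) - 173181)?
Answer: -5871/16544 ≈ -0.35487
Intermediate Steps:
B = -35226
j = 0 (j = 0*(-½) = 0)
w(v) = 0 (w(v) = (4*0)*v = 0*v = 0)
(B + w(294))/((203131 + 69314) - 173181) = (-35226 + 0)/((203131 + 69314) - 173181) = -35226/(272445 - 173181) = -35226/99264 = -35226*1/99264 = -5871/16544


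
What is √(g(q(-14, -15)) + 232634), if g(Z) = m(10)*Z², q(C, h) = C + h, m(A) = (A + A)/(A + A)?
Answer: 5*√9339 ≈ 483.19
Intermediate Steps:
m(A) = 1 (m(A) = (2*A)/((2*A)) = (2*A)*(1/(2*A)) = 1)
g(Z) = Z² (g(Z) = 1*Z² = Z²)
√(g(q(-14, -15)) + 232634) = √((-14 - 15)² + 232634) = √((-29)² + 232634) = √(841 + 232634) = √233475 = 5*√9339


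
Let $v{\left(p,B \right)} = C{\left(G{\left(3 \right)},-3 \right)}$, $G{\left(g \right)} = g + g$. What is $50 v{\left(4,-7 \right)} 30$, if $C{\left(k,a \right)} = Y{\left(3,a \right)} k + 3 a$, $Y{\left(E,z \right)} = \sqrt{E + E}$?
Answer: $-13500 + 9000 \sqrt{6} \approx 8545.4$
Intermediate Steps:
$G{\left(g \right)} = 2 g$
$Y{\left(E,z \right)} = \sqrt{2} \sqrt{E}$ ($Y{\left(E,z \right)} = \sqrt{2 E} = \sqrt{2} \sqrt{E}$)
$C{\left(k,a \right)} = 3 a + k \sqrt{6}$ ($C{\left(k,a \right)} = \sqrt{2} \sqrt{3} k + 3 a = \sqrt{6} k + 3 a = k \sqrt{6} + 3 a = 3 a + k \sqrt{6}$)
$v{\left(p,B \right)} = -9 + 6 \sqrt{6}$ ($v{\left(p,B \right)} = 3 \left(-3\right) + 2 \cdot 3 \sqrt{6} = -9 + 6 \sqrt{6}$)
$50 v{\left(4,-7 \right)} 30 = 50 \left(-9 + 6 \sqrt{6}\right) 30 = \left(-450 + 300 \sqrt{6}\right) 30 = -13500 + 9000 \sqrt{6}$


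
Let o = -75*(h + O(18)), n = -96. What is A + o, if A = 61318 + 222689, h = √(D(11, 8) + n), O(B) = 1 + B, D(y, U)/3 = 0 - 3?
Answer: 282582 - 75*I*√105 ≈ 2.8258e+5 - 768.52*I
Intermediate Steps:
D(y, U) = -9 (D(y, U) = 3*(0 - 3) = 3*(-3) = -9)
h = I*√105 (h = √(-9 - 96) = √(-105) = I*√105 ≈ 10.247*I)
A = 284007
o = -1425 - 75*I*√105 (o = -75*(I*√105 + (1 + 18)) = -75*(I*√105 + 19) = -75*(19 + I*√105) = -1425 - 75*I*√105 ≈ -1425.0 - 768.52*I)
A + o = 284007 + (-1425 - 75*I*√105) = 282582 - 75*I*√105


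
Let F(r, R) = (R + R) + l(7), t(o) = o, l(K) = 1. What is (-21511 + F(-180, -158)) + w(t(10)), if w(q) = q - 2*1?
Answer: -21818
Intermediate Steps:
F(r, R) = 1 + 2*R (F(r, R) = (R + R) + 1 = 2*R + 1 = 1 + 2*R)
w(q) = -2 + q (w(q) = q - 2 = -2 + q)
(-21511 + F(-180, -158)) + w(t(10)) = (-21511 + (1 + 2*(-158))) + (-2 + 10) = (-21511 + (1 - 316)) + 8 = (-21511 - 315) + 8 = -21826 + 8 = -21818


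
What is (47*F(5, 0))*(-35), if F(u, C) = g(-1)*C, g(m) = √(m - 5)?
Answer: 0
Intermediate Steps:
g(m) = √(-5 + m)
F(u, C) = I*C*√6 (F(u, C) = √(-5 - 1)*C = √(-6)*C = (I*√6)*C = I*C*√6)
(47*F(5, 0))*(-35) = (47*(I*0*√6))*(-35) = (47*0)*(-35) = 0*(-35) = 0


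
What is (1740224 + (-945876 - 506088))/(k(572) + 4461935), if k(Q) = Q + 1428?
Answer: 8236/127541 ≈ 0.064575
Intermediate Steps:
k(Q) = 1428 + Q
(1740224 + (-945876 - 506088))/(k(572) + 4461935) = (1740224 + (-945876 - 506088))/((1428 + 572) + 4461935) = (1740224 - 1451964)/(2000 + 4461935) = 288260/4463935 = 288260*(1/4463935) = 8236/127541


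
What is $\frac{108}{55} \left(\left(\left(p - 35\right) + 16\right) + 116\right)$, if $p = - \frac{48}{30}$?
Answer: $\frac{51516}{275} \approx 187.33$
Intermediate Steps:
$p = - \frac{8}{5}$ ($p = \left(-48\right) \frac{1}{30} = - \frac{8}{5} \approx -1.6$)
$\frac{108}{55} \left(\left(\left(p - 35\right) + 16\right) + 116\right) = \frac{108}{55} \left(\left(\left(- \frac{8}{5} - 35\right) + 16\right) + 116\right) = 108 \cdot \frac{1}{55} \left(\left(- \frac{183}{5} + 16\right) + 116\right) = \frac{108 \left(- \frac{103}{5} + 116\right)}{55} = \frac{108}{55} \cdot \frac{477}{5} = \frac{51516}{275}$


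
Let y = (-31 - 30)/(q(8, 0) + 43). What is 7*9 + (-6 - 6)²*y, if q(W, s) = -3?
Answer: -783/5 ≈ -156.60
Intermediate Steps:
y = -61/40 (y = (-31 - 30)/(-3 + 43) = -61/40 ≈ -1.5250)
7*9 + (-6 - 6)²*y = 7*9 + (-6 - 6)²*(-61/40) = 63 + (-12)²*(-61/40) = 63 + 144*(-61/40) = 63 - 1098/5 = -783/5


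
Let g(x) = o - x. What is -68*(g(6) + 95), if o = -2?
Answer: -5916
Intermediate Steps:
g(x) = -2 - x
-68*(g(6) + 95) = -68*((-2 - 1*6) + 95) = -68*((-2 - 6) + 95) = -68*(-8 + 95) = -68*87 = -5916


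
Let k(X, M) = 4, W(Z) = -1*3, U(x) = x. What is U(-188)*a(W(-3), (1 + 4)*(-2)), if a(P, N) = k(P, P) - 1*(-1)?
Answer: -940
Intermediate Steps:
W(Z) = -3
a(P, N) = 5 (a(P, N) = 4 - 1*(-1) = 4 + 1 = 5)
U(-188)*a(W(-3), (1 + 4)*(-2)) = -188*5 = -940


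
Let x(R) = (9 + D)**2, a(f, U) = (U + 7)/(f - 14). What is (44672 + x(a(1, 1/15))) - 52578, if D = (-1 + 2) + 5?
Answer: -7681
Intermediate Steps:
D = 6 (D = 1 + 5 = 6)
a(f, U) = (7 + U)/(-14 + f)
x(R) = 225 (x(R) = (9 + 6)**2 = 15**2 = 225)
(44672 + x(a(1, 1/15))) - 52578 = (44672 + 225) - 52578 = 44897 - 52578 = -7681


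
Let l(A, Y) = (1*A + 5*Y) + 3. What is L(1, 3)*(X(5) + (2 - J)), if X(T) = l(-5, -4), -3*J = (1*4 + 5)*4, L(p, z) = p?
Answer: -8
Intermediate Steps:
l(A, Y) = 3 + A + 5*Y (l(A, Y) = (A + 5*Y) + 3 = 3 + A + 5*Y)
J = -12 (J = -(1*4 + 5)*4/3 = -(4 + 5)*4/3 = -3*4 = -1/3*36 = -12)
X(T) = -22 (X(T) = 3 - 5 + 5*(-4) = 3 - 5 - 20 = -22)
L(1, 3)*(X(5) + (2 - J)) = 1*(-22 + (2 - 1*(-12))) = 1*(-22 + (2 + 12)) = 1*(-22 + 14) = 1*(-8) = -8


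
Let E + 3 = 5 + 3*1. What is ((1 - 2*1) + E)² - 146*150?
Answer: -21884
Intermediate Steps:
E = 5 (E = -3 + (5 + 3*1) = -3 + (5 + 3) = -3 + 8 = 5)
((1 - 2*1) + E)² - 146*150 = ((1 - 2*1) + 5)² - 146*150 = ((1 - 2) + 5)² - 1*21900 = (-1 + 5)² - 21900 = 4² - 21900 = 16 - 21900 = -21884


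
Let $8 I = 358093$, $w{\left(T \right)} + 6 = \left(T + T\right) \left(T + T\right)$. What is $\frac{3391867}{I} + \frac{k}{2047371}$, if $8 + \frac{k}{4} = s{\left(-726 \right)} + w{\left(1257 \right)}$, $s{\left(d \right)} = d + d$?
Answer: $\frac{64606052980816}{733149223503} \approx 88.121$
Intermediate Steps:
$w{\left(T \right)} = -6 + 4 T^{2}$ ($w{\left(T \right)} = -6 + \left(T + T\right) \left(T + T\right) = -6 + 2 T 2 T = -6 + 4 T^{2}$)
$I = \frac{358093}{8}$ ($I = \frac{1}{8} \cdot 358093 = \frac{358093}{8} \approx 44762.0$)
$s{\left(d \right)} = 2 d$
$k = 25274920$ ($k = -32 + 4 \left(2 \left(-726\right) - \left(6 - 4 \cdot 1257^{2}\right)\right) = -32 + 4 \left(-1452 + \left(-6 + 4 \cdot 1580049\right)\right) = -32 + 4 \left(-1452 + \left(-6 + 6320196\right)\right) = -32 + 4 \left(-1452 + 6320190\right) = -32 + 4 \cdot 6318738 = -32 + 25274952 = 25274920$)
$\frac{3391867}{I} + \frac{k}{2047371} = \frac{3391867}{\frac{358093}{8}} + \frac{25274920}{2047371} = 3391867 \cdot \frac{8}{358093} + 25274920 \cdot \frac{1}{2047371} = \frac{27134936}{358093} + \frac{25274920}{2047371} = \frac{64606052980816}{733149223503}$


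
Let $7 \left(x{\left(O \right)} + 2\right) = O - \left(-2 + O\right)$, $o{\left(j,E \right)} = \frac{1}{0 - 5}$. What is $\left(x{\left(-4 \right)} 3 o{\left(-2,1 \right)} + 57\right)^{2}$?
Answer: $\frac{4124961}{1225} \approx 3367.3$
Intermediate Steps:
$o{\left(j,E \right)} = - \frac{1}{5}$ ($o{\left(j,E \right)} = \frac{1}{-5} = - \frac{1}{5}$)
$x{\left(O \right)} = - \frac{12}{7}$ ($x{\left(O \right)} = -2 + \frac{O - \left(-2 + O\right)}{7} = -2 + \frac{1}{7} \cdot 2 = -2 + \frac{2}{7} = - \frac{12}{7}$)
$\left(x{\left(-4 \right)} 3 o{\left(-2,1 \right)} + 57\right)^{2} = \left(\left(- \frac{12}{7}\right) 3 \left(- \frac{1}{5}\right) + 57\right)^{2} = \left(\left(- \frac{36}{7}\right) \left(- \frac{1}{5}\right) + 57\right)^{2} = \left(\frac{36}{35} + 57\right)^{2} = \left(\frac{2031}{35}\right)^{2} = \frac{4124961}{1225}$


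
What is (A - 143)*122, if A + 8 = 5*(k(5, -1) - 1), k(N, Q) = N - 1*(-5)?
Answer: -12932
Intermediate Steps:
k(N, Q) = 5 + N (k(N, Q) = N + 5 = 5 + N)
A = 37 (A = -8 + 5*((5 + 5) - 1) = -8 + 5*(10 - 1) = -8 + 5*9 = -8 + 45 = 37)
(A - 143)*122 = (37 - 143)*122 = -106*122 = -12932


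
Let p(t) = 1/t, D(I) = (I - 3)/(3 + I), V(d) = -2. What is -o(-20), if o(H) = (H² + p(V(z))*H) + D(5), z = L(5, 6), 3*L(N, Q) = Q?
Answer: -1641/4 ≈ -410.25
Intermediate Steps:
L(N, Q) = Q/3
z = 2 (z = (⅓)*6 = 2)
D(I) = (-3 + I)/(3 + I)
p(t) = 1/t
o(H) = ¼ + H² - H/2 (o(H) = (H² + H/(-2)) + (-3 + 5)/(3 + 5) = (H² - H/2) + 2/8 = (H² - H/2) + (⅛)*2 = (H² - H/2) + ¼ = ¼ + H² - H/2)
-o(-20) = -(¼ + (-20)² - ½*(-20)) = -(¼ + 400 + 10) = -1*1641/4 = -1641/4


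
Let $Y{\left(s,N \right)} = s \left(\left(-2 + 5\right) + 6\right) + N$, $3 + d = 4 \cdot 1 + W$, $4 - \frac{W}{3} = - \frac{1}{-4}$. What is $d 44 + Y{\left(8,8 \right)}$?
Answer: $619$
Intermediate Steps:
$W = \frac{45}{4}$ ($W = 12 - 3 \left(- \frac{1}{-4}\right) = 12 - 3 \left(\left(-1\right) \left(- \frac{1}{4}\right)\right) = 12 - \frac{3}{4} = \frac{45}{4} \approx 11.25$)
$d = \frac{49}{4}$ ($d = -3 + \left(4 \cdot 1 + \frac{45}{4}\right) = -3 + \left(4 + \frac{45}{4}\right) = -3 + \frac{61}{4} = \frac{49}{4} \approx 12.25$)
$Y{\left(s,N \right)} = N + 9 s$ ($Y{\left(s,N \right)} = s \left(3 + 6\right) + N = s 9 + N = 9 s + N = N + 9 s$)
$d 44 + Y{\left(8,8 \right)} = \frac{49}{4} \cdot 44 + \left(8 + 9 \cdot 8\right) = 539 + \left(8 + 72\right) = 539 + 80 = 619$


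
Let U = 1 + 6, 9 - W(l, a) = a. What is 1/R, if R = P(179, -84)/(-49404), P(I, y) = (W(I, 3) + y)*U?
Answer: 8234/91 ≈ 90.484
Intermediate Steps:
W(l, a) = 9 - a
U = 7
P(I, y) = 42 + 7*y (P(I, y) = ((9 - 1*3) + y)*7 = ((9 - 3) + y)*7 = (6 + y)*7 = 42 + 7*y)
R = 91/8234 (R = (42 + 7*(-84))/(-49404) = (42 - 588)*(-1/49404) = -546*(-1/49404) = 91/8234 ≈ 0.011052)
1/R = 1/(91/8234) = 8234/91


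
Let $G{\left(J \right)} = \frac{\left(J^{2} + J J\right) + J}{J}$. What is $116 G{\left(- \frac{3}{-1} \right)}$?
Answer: $812$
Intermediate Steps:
$G{\left(J \right)} = \frac{J + 2 J^{2}}{J}$ ($G{\left(J \right)} = \frac{\left(J^{2} + J^{2}\right) + J}{J} = \frac{2 J^{2} + J}{J} = \frac{J + 2 J^{2}}{J}$)
$116 G{\left(- \frac{3}{-1} \right)} = 116 \left(1 + 2 \left(- \frac{3}{-1}\right)\right) = 116 \left(1 + 2 \left(\left(-3\right) \left(-1\right)\right)\right) = 116 \left(1 + 2 \cdot 3\right) = 116 \left(1 + 6\right) = 116 \cdot 7 = 812$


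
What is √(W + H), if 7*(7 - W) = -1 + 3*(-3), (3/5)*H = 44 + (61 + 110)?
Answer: √161742/21 ≈ 19.151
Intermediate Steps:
H = 1075/3 (H = 5*(44 + (61 + 110))/3 = 5*(44 + 171)/3 = (5/3)*215 = 1075/3 ≈ 358.33)
W = 59/7 (W = 7 - (-1 + 3*(-3))/7 = 7 - (-1 - 9)/7 = 7 - ⅐*(-10) = 7 + 10/7 = 59/7 ≈ 8.4286)
√(W + H) = √(59/7 + 1075/3) = √(7702/21) = √161742/21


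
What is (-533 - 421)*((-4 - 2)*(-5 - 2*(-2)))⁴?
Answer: -1236384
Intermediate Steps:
(-533 - 421)*((-4 - 2)*(-5 - 2*(-2)))⁴ = -954*1296*(-5 + 4)⁴ = -954*(-6*(-1))⁴ = -954*6⁴ = -954*1296 = -1236384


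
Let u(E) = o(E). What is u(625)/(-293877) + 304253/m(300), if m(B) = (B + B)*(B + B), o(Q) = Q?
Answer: 9909773209/11755080000 ≈ 0.84302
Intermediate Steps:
u(E) = E
m(B) = 4*B² (m(B) = (2*B)*(2*B) = 4*B²)
u(625)/(-293877) + 304253/m(300) = 625/(-293877) + 304253/((4*300²)) = 625*(-1/293877) + 304253/((4*90000)) = -625/293877 + 304253/360000 = 9909773209/11755080000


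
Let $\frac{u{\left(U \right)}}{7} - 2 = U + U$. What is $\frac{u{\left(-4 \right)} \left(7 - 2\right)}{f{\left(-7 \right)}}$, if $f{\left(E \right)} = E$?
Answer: $30$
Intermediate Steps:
$u{\left(U \right)} = 14 + 14 U$ ($u{\left(U \right)} = 14 + 7 \left(U + U\right) = 14 + 7 \cdot 2 U = 14 + 14 U$)
$\frac{u{\left(-4 \right)} \left(7 - 2\right)}{f{\left(-7 \right)}} = \frac{\left(14 + 14 \left(-4\right)\right) \left(7 - 2\right)}{-7} = \left(14 - 56\right) 5 \left(- \frac{1}{7}\right) = \left(-42\right) 5 \left(- \frac{1}{7}\right) = \left(-210\right) \left(- \frac{1}{7}\right) = 30$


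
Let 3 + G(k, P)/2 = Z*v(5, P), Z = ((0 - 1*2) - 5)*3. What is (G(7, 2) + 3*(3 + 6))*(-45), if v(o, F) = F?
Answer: 2835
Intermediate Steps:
Z = -21 (Z = ((0 - 2) - 5)*3 = (-2 - 5)*3 = -7*3 = -21)
G(k, P) = -6 - 42*P (G(k, P) = -6 + 2*(-21*P) = -6 - 42*P)
(G(7, 2) + 3*(3 + 6))*(-45) = ((-6 - 42*2) + 3*(3 + 6))*(-45) = ((-6 - 84) + 3*9)*(-45) = (-90 + 27)*(-45) = -63*(-45) = 2835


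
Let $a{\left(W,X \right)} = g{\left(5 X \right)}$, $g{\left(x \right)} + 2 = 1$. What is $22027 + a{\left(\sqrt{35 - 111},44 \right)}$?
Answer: $22026$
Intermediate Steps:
$g{\left(x \right)} = -1$ ($g{\left(x \right)} = -2 + 1 = -1$)
$a{\left(W,X \right)} = -1$
$22027 + a{\left(\sqrt{35 - 111},44 \right)} = 22027 - 1 = 22026$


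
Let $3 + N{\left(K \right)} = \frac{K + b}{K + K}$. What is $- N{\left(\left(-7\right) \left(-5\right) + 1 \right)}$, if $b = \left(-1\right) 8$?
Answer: $\frac{47}{18} \approx 2.6111$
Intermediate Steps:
$b = -8$
$N{\left(K \right)} = -3 + \frac{-8 + K}{2 K}$ ($N{\left(K \right)} = -3 + \frac{K - 8}{K + K} = -3 + \frac{-8 + K}{2 K}$)
$- N{\left(\left(-7\right) \left(-5\right) + 1 \right)} = - (- \frac{5}{2} - \frac{4}{\left(-7\right) \left(-5\right) + 1}) = - (- \frac{5}{2} - \frac{4}{35 + 1}) = - (- \frac{5}{2} - \frac{4}{36}) = - (- \frac{5}{2} - \frac{1}{9}) = \left(-1\right) \left(- \frac{47}{18}\right) = \frac{47}{18}$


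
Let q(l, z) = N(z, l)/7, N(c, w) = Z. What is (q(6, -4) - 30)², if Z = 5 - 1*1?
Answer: 42436/49 ≈ 866.04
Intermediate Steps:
Z = 4 (Z = 5 - 1 = 4)
N(c, w) = 4
q(l, z) = 4/7
(q(6, -4) - 30)² = (4/7 - 30)² = (-206/7)² = 42436/49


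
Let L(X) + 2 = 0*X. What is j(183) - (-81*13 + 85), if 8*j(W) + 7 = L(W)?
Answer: 7735/8 ≈ 966.88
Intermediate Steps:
L(X) = -2 (L(X) = -2 + 0*X = -2 + 0 = -2)
j(W) = -9/8 (j(W) = -7/8 + (⅛)*(-2) = -7/8 - ¼ = -9/8)
j(183) - (-81*13 + 85) = -9/8 - (-81*13 + 85) = -9/8 - (-1053 + 85) = -9/8 - 1*(-968) = -9/8 + 968 = 7735/8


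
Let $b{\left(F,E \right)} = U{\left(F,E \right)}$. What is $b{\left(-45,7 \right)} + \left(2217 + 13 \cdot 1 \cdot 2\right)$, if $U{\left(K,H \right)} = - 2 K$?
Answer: $2333$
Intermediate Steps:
$b{\left(F,E \right)} = - 2 F$
$b{\left(-45,7 \right)} + \left(2217 + 13 \cdot 1 \cdot 2\right) = \left(-2\right) \left(-45\right) + \left(2217 + 13 \cdot 1 \cdot 2\right) = 90 + \left(2217 + 13 \cdot 2\right) = 90 + \left(2217 + 26\right) = 90 + 2243 = 2333$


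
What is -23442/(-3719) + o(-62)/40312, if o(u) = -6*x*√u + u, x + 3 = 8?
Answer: 472381663/74960164 - 15*I*√62/20156 ≈ 6.3018 - 0.0058598*I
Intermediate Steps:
x = 5 (x = -3 + 8 = 5)
o(u) = u - 30*√u (o(u) = -30*√u + u = u - 30*√u)
-23442/(-3719) + o(-62)/40312 = -23442/(-3719) + (-62 - 30*I*√62)/40312 = -23442*(-1/3719) + (-62 - 30*I*√62)*(1/40312) = 23442/3719 + (-62 - 30*I*√62)*(1/40312) = 23442/3719 + (-31/20156 - 15*I*√62/20156) = 472381663/74960164 - 15*I*√62/20156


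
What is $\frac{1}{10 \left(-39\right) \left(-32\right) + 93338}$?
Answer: $\frac{1}{105818} \approx 9.4502 \cdot 10^{-6}$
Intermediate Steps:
$\frac{1}{10 \left(-39\right) \left(-32\right) + 93338} = \frac{1}{\left(-390\right) \left(-32\right) + 93338} = \frac{1}{12480 + 93338} = \frac{1}{105818}$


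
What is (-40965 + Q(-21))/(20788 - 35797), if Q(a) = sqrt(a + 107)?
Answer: 13655/5003 - sqrt(86)/15009 ≈ 2.7287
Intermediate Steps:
Q(a) = sqrt(107 + a)
(-40965 + Q(-21))/(20788 - 35797) = (-40965 + sqrt(107 - 21))/(20788 - 35797) = (-40965 + sqrt(86))/(-15009) = (-40965 + sqrt(86))*(-1/15009) = 13655/5003 - sqrt(86)/15009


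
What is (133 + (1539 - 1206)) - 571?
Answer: -105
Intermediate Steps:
(133 + (1539 - 1206)) - 571 = (133 + 333) - 571 = 466 - 571 = -105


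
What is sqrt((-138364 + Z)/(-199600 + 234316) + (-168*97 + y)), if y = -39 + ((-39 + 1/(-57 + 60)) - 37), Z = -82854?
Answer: I*sqrt(549606278782)/5786 ≈ 128.13*I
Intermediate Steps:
y = -344/3 (y = -39 + ((-39 + 1/3) - 37) = -39 + (-116/3 - 37) = -39 - 227/3 = -344/3 ≈ -114.67)
sqrt((-138364 + Z)/(-199600 + 234316) + (-168*97 + y)) = sqrt((-138364 - 82854)/(-199600 + 234316) + (-168*97 - 344/3)) = sqrt(-221218/34716 + (-16296 - 344/3)) = sqrt(-221218*1/34716 - 49232/3) = sqrt(-110609/17358 - 49232/3) = sqrt(-94988987/5786) = I*sqrt(549606278782)/5786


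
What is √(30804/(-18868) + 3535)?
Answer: √78617738998/4717 ≈ 59.442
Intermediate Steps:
√(30804/(-18868) + 3535) = √(30804*(-1/18868) + 3535) = √(-7701/4717 + 3535) = √(16666894/4717) = √78617738998/4717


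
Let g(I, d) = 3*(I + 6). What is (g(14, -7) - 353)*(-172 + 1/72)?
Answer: 3628219/72 ≈ 50392.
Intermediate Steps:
g(I, d) = 18 + 3*I (g(I, d) = 3*(6 + I) = 18 + 3*I)
(g(14, -7) - 353)*(-172 + 1/72) = ((18 + 3*14) - 353)*(-172 + 1/72) = ((18 + 42) - 353)*(-172 + 1/72) = (60 - 353)*(-12383/72) = -293*(-12383/72) = 3628219/72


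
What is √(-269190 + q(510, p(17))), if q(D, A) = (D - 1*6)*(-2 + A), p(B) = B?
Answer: 9*I*√3230 ≈ 511.5*I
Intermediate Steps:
q(D, A) = (-6 + D)*(-2 + A) (q(D, A) = (D - 6)*(-2 + A) = (-6 + D)*(-2 + A))
√(-269190 + q(510, p(17))) = √(-269190 + (12 - 6*17 - 2*510 + 17*510)) = √(-269190 + (12 - 102 - 1020 + 8670)) = √(-269190 + 7560) = √(-261630) = 9*I*√3230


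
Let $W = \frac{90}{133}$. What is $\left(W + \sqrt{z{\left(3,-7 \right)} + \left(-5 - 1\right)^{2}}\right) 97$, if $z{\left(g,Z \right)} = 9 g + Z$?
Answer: $\frac{8730}{133} + 194 \sqrt{14} \approx 791.52$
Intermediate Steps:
$z{\left(g,Z \right)} = Z + 9 g$
$W = \frac{90}{133}$ ($W = 90 \cdot \frac{1}{133} = \frac{90}{133} \approx 0.67669$)
$\left(W + \sqrt{z{\left(3,-7 \right)} + \left(-5 - 1\right)^{2}}\right) 97 = \left(\frac{90}{133} + \sqrt{\left(-7 + 9 \cdot 3\right) + \left(-5 - 1\right)^{2}}\right) 97 = \left(\frac{90}{133} + \sqrt{\left(-7 + 27\right) + \left(-6\right)^{2}}\right) 97 = \left(\frac{90}{133} + \sqrt{20 + 36}\right) 97 = \left(\frac{90}{133} + \sqrt{56}\right) 97 = \left(\frac{90}{133} + 2 \sqrt{14}\right) 97 = \frac{8730}{133} + 194 \sqrt{14}$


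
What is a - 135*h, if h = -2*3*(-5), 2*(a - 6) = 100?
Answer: -3994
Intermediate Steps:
a = 56 (a = 6 + (1/2)*100 = 6 + 50 = 56)
h = 30 (h = -6*(-5) = 30)
a - 135*h = 56 - 135*30 = 56 - 4050 = -3994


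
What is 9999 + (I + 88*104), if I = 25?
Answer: 19176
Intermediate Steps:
9999 + (I + 88*104) = 9999 + (25 + 88*104) = 9999 + (25 + 9152) = 9999 + 9177 = 19176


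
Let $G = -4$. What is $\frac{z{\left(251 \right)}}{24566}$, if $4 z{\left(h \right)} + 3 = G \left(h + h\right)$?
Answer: $- \frac{2011}{98264} \approx -0.020465$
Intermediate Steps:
$z{\left(h \right)} = - \frac{3}{4} - 2 h$ ($z{\left(h \right)} = - \frac{3}{4} + \frac{\left(-4\right) \left(h + h\right)}{4} = - \frac{3}{4} + \frac{\left(-4\right) 2 h}{4} = - \frac{3}{4} + \frac{\left(-8\right) h}{4} = - \frac{3}{4} - 2 h$)
$\frac{z{\left(251 \right)}}{24566} = \frac{- \frac{3}{4} - 502}{24566} = \left(- \frac{3}{4} - 502\right) \frac{1}{24566} = \left(- \frac{2011}{4}\right) \frac{1}{24566} = - \frac{2011}{98264}$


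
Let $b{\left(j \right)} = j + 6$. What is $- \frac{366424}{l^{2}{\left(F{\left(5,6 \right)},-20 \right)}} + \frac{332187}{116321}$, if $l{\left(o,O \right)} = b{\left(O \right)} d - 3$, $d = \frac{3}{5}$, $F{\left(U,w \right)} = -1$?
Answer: $- \frac{1064490877037}{377926929} \approx -2816.7$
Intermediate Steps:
$b{\left(j \right)} = 6 + j$
$d = \frac{3}{5}$ ($d = 3 \cdot \frac{1}{5} = \frac{3}{5} \approx 0.6$)
$l{\left(o,O \right)} = \frac{3}{5} + \frac{3 O}{5}$ ($l{\left(o,O \right)} = \left(6 + O\right) \frac{3}{5} - 3 = \left(\frac{18}{5} + \frac{3 O}{5}\right) - 3 = \frac{3}{5} + \frac{3 O}{5}$)
$- \frac{366424}{l^{2}{\left(F{\left(5,6 \right)},-20 \right)}} + \frac{332187}{116321} = - \frac{366424}{\left(\frac{3}{5} + \frac{3}{5} \left(-20\right)\right)^{2}} + \frac{332187}{116321} = - \frac{366424}{\left(\frac{3}{5} - 12\right)^{2}} + 332187 \cdot \frac{1}{116321} = - \frac{366424}{\left(- \frac{57}{5}\right)^{2}} + \frac{332187}{116321} = - \frac{366424}{\frac{3249}{25}} + \frac{332187}{116321} = \left(-366424\right) \frac{25}{3249} + \frac{332187}{116321} = - \frac{9160600}{3249} + \frac{332187}{116321} = - \frac{1064490877037}{377926929}$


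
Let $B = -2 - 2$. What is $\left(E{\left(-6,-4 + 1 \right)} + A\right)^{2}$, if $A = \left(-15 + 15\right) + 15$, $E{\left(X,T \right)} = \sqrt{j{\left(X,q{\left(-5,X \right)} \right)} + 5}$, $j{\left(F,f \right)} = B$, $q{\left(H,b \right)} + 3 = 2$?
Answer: $256$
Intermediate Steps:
$B = -4$
$q{\left(H,b \right)} = -1$ ($q{\left(H,b \right)} = -3 + 2 = -1$)
$j{\left(F,f \right)} = -4$
$E{\left(X,T \right)} = 1$ ($E{\left(X,T \right)} = \sqrt{-4 + 5} = \sqrt{1} = 1$)
$A = 15$ ($A = 0 + 15 = 15$)
$\left(E{\left(-6,-4 + 1 \right)} + A\right)^{2} = \left(1 + 15\right)^{2} = 16^{2} = 256$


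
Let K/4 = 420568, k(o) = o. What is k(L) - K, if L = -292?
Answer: -1682564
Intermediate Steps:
K = 1682272 (K = 4*420568 = 1682272)
k(L) - K = -292 - 1*1682272 = -292 - 1682272 = -1682564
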